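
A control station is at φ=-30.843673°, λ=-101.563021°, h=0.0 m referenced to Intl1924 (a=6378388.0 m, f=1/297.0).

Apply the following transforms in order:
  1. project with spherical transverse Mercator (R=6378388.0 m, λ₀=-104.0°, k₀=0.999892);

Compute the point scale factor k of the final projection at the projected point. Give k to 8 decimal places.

start: φ=-30.843673°, λ=-101.563021°, h=0.000 m
→ into tm (λ₀=-104.0°): φ=-30.84367300°, λ−λ₀=2.43697900°
scale k = 1.00055897

1.00055897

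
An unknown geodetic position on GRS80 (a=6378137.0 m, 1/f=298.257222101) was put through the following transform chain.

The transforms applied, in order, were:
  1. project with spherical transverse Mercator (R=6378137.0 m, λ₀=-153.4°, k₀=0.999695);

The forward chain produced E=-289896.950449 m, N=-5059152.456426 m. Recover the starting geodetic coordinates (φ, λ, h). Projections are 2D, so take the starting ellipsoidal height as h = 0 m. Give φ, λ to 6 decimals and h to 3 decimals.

start: E=-289896.9504, N=-5059152.4564 m
→ tm⁻¹: φ=-45.40091000°, λ=-157.11009100°

φ=-45.400910°, λ=-157.110091°, h=0.000 m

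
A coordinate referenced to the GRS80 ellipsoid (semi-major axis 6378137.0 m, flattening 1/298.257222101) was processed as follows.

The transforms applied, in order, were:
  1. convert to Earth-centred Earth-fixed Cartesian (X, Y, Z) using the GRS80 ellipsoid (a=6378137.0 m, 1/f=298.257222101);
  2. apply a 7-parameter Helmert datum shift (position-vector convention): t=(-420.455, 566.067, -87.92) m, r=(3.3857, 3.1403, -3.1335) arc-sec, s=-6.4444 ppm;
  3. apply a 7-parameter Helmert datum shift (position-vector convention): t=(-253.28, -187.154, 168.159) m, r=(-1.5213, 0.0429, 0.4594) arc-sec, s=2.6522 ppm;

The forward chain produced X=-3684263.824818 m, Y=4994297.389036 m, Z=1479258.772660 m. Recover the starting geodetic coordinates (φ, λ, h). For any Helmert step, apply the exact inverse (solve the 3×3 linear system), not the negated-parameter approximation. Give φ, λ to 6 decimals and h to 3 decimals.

φ=13.493276°, λ=126.413888°, h=2386.003 m

start: X=-3684263.8248, Y=4994297.3890, Z=1479258.7727 m
→ Helmert⁻¹: X=-3683989.9579, Y=4994468.5926, Z=1479122.7612
→ Helmert⁻¹: X=-3683691.6254, Y=4993903.0253, Z=1479082.1595
→ geod (Bowring, a=6378137.000): φ=13.49327600°, λ=126.41388800°, h=2386.0030 m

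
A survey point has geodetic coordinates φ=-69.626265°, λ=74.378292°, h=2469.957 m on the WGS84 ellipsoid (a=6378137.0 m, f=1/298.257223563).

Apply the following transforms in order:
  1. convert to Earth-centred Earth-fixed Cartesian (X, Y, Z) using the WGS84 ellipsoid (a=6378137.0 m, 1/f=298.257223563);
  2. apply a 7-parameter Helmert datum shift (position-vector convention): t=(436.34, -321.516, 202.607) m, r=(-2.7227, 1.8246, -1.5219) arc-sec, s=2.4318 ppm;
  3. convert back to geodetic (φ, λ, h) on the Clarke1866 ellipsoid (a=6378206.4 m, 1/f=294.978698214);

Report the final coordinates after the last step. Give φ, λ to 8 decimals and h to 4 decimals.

φ=-69.62950165°, λ=74.36559500°, h=2368.4362 m

start: φ=-69.626265°, λ=74.378292°, h=2469.957 m
→ ECEF (a=6378137.000, f=1/298.257223563): X=599944.8322, Y=2145622.0580, Z=-5958967.6678
→ Helmert 7p (PV): X=600345.7498, Y=2145222.6744, Z=-5958813.1812
→ geod (Bowring, a=6378206.400): φ=-69.62950165°, λ=74.36559500°, h=2368.4362 m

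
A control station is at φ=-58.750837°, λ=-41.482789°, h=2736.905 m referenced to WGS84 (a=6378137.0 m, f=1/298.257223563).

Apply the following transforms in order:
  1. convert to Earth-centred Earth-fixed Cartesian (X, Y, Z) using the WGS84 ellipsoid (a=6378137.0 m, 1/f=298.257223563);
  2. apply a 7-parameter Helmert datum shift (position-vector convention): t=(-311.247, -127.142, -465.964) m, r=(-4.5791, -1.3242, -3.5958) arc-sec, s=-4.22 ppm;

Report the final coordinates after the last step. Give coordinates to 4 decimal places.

start: φ=-58.750837°, λ=-41.482789°, h=2736.905 m
→ ECEF (a=6378137.000, f=1/298.257223563): X=2485898.7257, Y=-2198006.5268, Z=-5431929.4689
→ Helmert 7p (PV): X=2485573.5430, Y=-2198288.3184, Z=-5432307.7553

X=2485573.5430 m, Y=-2198288.3184 m, Z=-5432307.7553 m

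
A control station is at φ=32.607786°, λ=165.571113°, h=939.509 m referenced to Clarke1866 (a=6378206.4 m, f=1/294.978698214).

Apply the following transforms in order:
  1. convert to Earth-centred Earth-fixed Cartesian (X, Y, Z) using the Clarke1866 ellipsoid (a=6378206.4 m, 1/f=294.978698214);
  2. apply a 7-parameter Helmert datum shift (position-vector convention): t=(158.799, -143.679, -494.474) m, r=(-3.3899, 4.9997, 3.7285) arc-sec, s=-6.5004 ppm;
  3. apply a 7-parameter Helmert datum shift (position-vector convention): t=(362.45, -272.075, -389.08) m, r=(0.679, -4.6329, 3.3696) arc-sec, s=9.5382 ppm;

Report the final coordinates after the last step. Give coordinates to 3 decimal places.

X=-5208817.899 m, Y=1339770.477 m, Z=3416841.584 m

start: φ=32.607786°, λ=165.571113°, h=939.509 m
→ ECEF (a=6378206.400, f=1/294.978698214): X=-5209283.2906, Y=1340316.5029, Z=3417723.1081
→ Helmert 7p (PV): X=-5209032.0145, Y=1340126.1164, Z=3417310.6582
→ Helmert 7p (PV): X=-5208817.8989, Y=1339770.4773, Z=3416841.5839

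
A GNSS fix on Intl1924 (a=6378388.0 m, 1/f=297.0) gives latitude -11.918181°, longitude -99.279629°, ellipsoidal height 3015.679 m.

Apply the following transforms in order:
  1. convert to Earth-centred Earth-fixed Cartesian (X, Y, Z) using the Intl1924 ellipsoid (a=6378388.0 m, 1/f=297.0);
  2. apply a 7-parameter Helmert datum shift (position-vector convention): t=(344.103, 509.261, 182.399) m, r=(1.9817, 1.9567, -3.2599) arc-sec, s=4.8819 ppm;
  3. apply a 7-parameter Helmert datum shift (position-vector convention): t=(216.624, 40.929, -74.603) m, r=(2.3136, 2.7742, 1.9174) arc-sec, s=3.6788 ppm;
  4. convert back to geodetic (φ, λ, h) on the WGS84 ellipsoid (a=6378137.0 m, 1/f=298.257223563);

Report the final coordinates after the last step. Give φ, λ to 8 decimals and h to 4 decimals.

start: φ=-11.918181°, λ=-99.279629°, h=3015.679 m
→ ECEF (a=6378388.000, f=1/297.0): X=-1006982.3546, Y=-6163013.6380, Z=-1309185.7947
→ Helmert 7p (PV): X=-1006752.9905, Y=-6162505.9712, Z=-1309059.4462
→ Helmert 7p (PV): X=-1006500.3910, Y=-6162482.3881, Z=-1309194.4473
→ geod (Bowring, a=6378137.000): φ=-11.91904825°, λ=-99.27605047°, h=2675.5562 m

φ=-11.91904825°, λ=-99.27605047°, h=2675.5562 m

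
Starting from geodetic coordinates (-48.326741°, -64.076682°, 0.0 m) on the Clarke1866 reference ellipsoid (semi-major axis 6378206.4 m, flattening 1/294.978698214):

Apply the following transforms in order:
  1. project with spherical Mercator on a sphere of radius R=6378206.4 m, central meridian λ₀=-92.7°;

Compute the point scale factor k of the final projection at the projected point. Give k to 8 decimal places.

start: φ=-48.326741°, λ=-64.076682°, h=0.000 m
→ into merc (λ₀=-92.7°): φ=-48.32674100°, λ−λ₀=28.62331800°
scale k = 1.50402670

1.50402670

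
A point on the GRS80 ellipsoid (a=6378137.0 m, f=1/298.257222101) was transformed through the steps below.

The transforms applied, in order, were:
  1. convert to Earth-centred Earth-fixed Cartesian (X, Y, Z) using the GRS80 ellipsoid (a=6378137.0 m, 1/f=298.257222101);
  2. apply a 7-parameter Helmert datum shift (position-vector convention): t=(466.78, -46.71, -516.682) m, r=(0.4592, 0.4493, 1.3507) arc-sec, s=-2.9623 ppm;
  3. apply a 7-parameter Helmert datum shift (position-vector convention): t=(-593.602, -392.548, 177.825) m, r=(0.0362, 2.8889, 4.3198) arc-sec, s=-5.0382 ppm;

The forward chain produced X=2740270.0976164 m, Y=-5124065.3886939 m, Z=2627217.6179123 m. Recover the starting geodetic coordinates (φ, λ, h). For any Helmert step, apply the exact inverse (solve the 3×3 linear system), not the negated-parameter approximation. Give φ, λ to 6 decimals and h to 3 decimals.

start: X=2740270.0976, Y=-5124065.3887, Z=2627217.6179 m
→ Helmert⁻¹: X=2740733.4075, Y=-5123755.5930, Z=2627092.3139
→ Helmert⁻¹: X=2740235.4692, Y=-5123736.1553, Z=2627634.1554
→ geod (Bowring, a=6378137.000): φ=24.47837800°, λ=-61.86159500°, h=2500.7510 m

φ=24.478378°, λ=-61.861595°, h=2500.751 m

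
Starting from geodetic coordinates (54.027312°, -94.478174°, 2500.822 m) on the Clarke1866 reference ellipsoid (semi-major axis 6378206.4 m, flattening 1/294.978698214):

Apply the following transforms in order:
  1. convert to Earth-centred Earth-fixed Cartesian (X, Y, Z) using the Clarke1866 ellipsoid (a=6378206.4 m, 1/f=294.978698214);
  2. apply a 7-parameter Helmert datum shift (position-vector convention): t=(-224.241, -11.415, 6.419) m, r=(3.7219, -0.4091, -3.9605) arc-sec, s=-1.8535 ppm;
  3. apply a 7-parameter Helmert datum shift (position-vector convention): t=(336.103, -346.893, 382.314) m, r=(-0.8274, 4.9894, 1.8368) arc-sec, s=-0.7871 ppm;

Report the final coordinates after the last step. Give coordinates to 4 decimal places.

X=-293105.5959 m, Y=-3745306.7781 m, Z=5140680.3261 m

start: φ=54.027312°, λ=-94.478174°, h=2500.822 m
→ ECEF (a=6378206.400, f=1/294.978698214): X=-293293.8206, Y=-3744889.2416, Z=5140351.1977
→ Helmert 7p (PV): X=-293599.6188, Y=-3744980.8377, Z=5140279.9337
→ Helmert 7p (PV): X=-293105.5959, Y=-3745306.7781, Z=5140680.3261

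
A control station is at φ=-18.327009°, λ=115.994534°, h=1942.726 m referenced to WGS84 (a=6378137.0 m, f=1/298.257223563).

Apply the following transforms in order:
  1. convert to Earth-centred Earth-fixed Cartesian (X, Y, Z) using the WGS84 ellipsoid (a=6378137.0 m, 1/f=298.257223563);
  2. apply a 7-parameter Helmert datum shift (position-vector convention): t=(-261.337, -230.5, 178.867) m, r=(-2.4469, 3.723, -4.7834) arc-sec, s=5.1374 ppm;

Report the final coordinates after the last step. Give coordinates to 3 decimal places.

X=-2655523.604 m, Y=5445405.485 m, Z=-1993233.918 m

start: φ=-18.327009°, λ=115.994534°, h=1942.726 m
→ ECEF (a=6378137.000, f=1/298.257223563): X=-2655338.9323, Y=5445570.0768, Z=-1993385.8715
→ Helmert 7p (PV): X=-2655523.6043, Y=5445405.4846, Z=-1993233.9179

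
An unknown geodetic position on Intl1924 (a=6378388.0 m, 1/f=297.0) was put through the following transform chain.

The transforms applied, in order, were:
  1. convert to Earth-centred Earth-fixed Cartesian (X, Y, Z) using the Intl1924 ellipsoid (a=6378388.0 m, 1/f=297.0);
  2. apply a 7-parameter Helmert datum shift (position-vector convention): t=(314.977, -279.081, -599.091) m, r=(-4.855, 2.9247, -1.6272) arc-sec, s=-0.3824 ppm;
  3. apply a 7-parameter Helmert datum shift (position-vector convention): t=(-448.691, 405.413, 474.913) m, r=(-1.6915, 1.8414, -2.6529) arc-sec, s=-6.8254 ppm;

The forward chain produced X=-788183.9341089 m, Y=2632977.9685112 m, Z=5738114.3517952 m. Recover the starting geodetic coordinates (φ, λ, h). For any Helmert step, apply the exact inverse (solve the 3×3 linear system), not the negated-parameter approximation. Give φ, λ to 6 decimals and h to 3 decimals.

start: X=-788183.9341, Y=2632977.9685, Z=5738114.3518 m
→ Helmert⁻¹: X=-787825.7009, Y=2632533.3386, Z=5737693.1560
→ Helmert⁻¹: X=-788243.1141, Y=2632672.1406, Z=5738345.2316
→ geod (Bowring, a=6378388.000): φ=64.56004100°, λ=106.66812100°, h=1557.7290 m

φ=64.560041°, λ=106.668121°, h=1557.729 m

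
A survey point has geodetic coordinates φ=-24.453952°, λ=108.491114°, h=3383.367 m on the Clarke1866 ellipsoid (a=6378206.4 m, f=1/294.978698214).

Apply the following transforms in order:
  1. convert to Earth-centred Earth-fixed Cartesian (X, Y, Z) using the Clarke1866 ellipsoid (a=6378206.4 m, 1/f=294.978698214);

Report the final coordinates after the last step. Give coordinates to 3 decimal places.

X=-1843476.740 m, Y=5512412.201 m, Z=-2625384.991 m

start: φ=-24.453952°, λ=108.491114°, h=3383.367 m
→ ECEF (a=6378206.400, f=1/294.978698214): X=-1843476.7395, Y=5512412.2013, Z=-2625384.9911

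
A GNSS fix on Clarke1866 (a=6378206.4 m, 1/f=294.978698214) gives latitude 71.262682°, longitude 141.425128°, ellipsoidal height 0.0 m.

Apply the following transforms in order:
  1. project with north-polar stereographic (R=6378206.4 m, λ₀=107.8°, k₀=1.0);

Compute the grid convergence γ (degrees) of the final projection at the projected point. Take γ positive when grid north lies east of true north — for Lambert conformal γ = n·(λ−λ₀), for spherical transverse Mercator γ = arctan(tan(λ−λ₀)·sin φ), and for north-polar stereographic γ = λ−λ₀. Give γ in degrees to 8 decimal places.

33.62512800

start: φ=71.262682°, λ=141.425128°, h=0.000 m
→ into stereo (λ₀=107.8°): φ=71.26268200°, λ−λ₀=33.62512800°
convergence γ = 33.62512800°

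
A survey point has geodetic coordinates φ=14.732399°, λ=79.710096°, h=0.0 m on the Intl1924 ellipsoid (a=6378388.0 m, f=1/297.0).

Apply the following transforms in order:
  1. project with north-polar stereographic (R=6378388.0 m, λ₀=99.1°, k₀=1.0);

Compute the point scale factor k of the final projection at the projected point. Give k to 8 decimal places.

1.59450869

start: φ=14.732399°, λ=79.710096°, h=0.000 m
→ into stereo (λ₀=99.1°): φ=14.73239900°, λ−λ₀=-19.38990400°
scale k = 1.59450869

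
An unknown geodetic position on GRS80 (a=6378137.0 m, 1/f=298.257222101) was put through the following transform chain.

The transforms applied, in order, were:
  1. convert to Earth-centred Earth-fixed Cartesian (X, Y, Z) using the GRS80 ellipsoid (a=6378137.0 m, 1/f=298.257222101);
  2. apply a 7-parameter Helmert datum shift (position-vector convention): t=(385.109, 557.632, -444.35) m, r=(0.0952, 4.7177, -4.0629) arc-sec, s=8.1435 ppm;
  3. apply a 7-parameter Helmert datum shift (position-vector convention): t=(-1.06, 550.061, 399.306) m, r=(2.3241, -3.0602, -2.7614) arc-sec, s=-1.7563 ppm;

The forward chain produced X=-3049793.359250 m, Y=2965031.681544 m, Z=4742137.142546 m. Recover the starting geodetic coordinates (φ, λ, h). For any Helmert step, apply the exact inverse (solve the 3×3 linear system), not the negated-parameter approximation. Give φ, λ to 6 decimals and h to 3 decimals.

φ=48.302813°, λ=135.823388°, h=3686.181 m

start: X=-3049793.3593, Y=2965031.6815, Z=4742137.1425 m
→ Helmert⁻¹: X=-3049766.9933, Y=2964499.4259, Z=4741758.0090
→ Helmert⁻¹: X=-3050294.1056, Y=2963859.7628, Z=4742092.6067
→ geod (Bowring, a=6378137.000): φ=48.30281300°, λ=135.82338800°, h=3686.1810 m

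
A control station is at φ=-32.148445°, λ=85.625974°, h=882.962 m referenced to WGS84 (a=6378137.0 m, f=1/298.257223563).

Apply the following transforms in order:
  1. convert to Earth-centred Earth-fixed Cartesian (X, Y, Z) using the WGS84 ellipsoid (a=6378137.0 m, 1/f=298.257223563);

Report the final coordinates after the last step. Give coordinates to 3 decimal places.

start: φ=-32.148445°, λ=85.625974°, h=882.962 m
→ ECEF (a=6378137.000, f=1/298.257223563): X=412304.4795, Y=5390319.2899, Z=-3374849.4933

X=412304.480 m, Y=5390319.290 m, Z=-3374849.493 m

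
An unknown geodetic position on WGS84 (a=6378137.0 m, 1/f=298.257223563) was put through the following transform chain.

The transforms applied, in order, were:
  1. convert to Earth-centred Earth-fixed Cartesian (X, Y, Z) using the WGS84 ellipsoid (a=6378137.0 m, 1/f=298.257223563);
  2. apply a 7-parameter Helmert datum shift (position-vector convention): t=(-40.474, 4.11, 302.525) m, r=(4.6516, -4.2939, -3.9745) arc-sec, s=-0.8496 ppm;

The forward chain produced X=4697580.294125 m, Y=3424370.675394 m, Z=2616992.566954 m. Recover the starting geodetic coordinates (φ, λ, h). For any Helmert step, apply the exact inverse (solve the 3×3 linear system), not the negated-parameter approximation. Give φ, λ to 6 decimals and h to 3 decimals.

start: X=4697580.2941, Y=3424370.6754, Z=2616992.5670 m
→ Helmert⁻¹: X=4697613.2416, Y=3424518.9993, Z=2616517.2446
→ geod (Bowring, a=6378137.000): φ=24.37631300°, λ=36.09172200°, h=514.8150 m

φ=24.376313°, λ=36.091722°, h=514.815 m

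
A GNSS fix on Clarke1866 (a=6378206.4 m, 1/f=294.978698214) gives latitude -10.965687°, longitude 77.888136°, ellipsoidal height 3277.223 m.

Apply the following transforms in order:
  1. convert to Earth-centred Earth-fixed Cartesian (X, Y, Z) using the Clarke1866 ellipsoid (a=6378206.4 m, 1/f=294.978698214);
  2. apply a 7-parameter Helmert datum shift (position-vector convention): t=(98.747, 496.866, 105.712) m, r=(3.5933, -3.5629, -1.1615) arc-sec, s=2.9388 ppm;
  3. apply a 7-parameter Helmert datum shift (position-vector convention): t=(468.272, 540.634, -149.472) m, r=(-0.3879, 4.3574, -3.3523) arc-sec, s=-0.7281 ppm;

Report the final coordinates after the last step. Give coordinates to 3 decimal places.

start: φ=-10.965687°, λ=77.888136°, h=3277.223 m
→ ECEF (a=6378206.400, f=1/294.978698214): X=1314682.4792, Y=6126256.4378, Z=-1205828.1582
→ Helmert 7p (PV): X=1314840.4164, Y=6126784.9110, Z=-1205596.5561
→ Helmert 7p (PV): X=1315381.8374, Y=6127297.4476, Z=-1205784.4486

X=1315381.837 m, Y=6127297.448 m, Z=-1205784.449 m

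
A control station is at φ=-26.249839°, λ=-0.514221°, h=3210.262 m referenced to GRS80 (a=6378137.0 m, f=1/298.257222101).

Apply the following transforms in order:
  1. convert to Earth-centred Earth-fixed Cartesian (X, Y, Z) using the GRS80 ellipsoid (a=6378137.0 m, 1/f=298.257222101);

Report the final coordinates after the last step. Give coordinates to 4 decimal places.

X=5726782.9011 m, Y=-51398.3949 m, Z=-2805333.5628 m

start: φ=-26.249839°, λ=-0.514221°, h=3210.262 m
→ ECEF (a=6378137.000, f=1/298.257222101): X=5726782.9011, Y=-51398.3949, Z=-2805333.5628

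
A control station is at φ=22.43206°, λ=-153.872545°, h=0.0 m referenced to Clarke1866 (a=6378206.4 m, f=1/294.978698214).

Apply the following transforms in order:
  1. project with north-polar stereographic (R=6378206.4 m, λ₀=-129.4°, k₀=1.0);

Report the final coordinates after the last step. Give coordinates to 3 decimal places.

E=-3535480.484 m, N=-7767765.541 m

start: φ=22.432060°, λ=-153.872545°, h=0.000 m
→ stereo (R=6378206.4, λ₀=-129.4°): E=-3535480.4840, N=-7767765.5409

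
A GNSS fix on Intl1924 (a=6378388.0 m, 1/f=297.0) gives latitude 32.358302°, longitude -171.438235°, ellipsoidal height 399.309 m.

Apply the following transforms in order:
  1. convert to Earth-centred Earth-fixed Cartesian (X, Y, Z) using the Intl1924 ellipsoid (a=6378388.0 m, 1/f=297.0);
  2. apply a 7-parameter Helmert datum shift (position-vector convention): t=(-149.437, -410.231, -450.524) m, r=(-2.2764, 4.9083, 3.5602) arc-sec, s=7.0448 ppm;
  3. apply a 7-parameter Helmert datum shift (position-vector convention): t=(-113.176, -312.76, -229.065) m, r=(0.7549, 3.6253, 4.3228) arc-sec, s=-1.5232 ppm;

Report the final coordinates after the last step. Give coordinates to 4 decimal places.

start: φ=32.358302°, λ=-171.438235°, h=399.309 m
→ ECEF (a=6378388.000, f=1/297.0): X=-5333364.5288, Y=-802955.4156, Z=3394324.4969
→ Helmert 7p (PV): X=-5333456.9067, Y=-803425.8985, Z=3394033.6611
→ Helmert 7p (PV): X=-5333485.4677, Y=-803861.6323, Z=3393890.2264

X=-5333485.4677 m, Y=-803861.6323 m, Z=3393890.2264 m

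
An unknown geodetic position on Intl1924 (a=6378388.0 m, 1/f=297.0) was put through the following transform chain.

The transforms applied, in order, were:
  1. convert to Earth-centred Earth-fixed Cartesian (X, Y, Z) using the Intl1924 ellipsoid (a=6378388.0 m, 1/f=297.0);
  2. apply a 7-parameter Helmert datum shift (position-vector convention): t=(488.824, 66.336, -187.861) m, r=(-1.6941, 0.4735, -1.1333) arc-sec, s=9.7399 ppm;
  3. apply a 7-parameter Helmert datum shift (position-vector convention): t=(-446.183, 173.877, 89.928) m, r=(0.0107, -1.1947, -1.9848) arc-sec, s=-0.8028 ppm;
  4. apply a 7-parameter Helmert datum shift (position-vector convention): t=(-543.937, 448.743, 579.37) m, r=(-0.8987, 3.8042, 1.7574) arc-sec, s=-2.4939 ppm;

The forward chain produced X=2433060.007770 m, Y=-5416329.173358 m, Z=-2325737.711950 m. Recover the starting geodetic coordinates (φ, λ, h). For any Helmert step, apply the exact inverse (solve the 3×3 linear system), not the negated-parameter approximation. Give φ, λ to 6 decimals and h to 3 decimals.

φ=-21.522876°, λ=-65.807501°, h=2339.929 m

start: X=2433060.0078, Y=-5416329.1734, Z=-2325737.7119 m
→ Helmert⁻¹: X=2433606.7668, Y=-5416802.0242, Z=-2326301.6010
→ Helmert⁻¹: X=2434093.5543, Y=-5416956.9483, Z=-2326407.2140
→ Helmert⁻¹: X=2433616.1303, Y=-5416938.0464, Z=-2326235.6001
→ geod (Bowring, a=6378388.000): φ=-21.52287600°, λ=-65.80750100°, h=2339.9290 m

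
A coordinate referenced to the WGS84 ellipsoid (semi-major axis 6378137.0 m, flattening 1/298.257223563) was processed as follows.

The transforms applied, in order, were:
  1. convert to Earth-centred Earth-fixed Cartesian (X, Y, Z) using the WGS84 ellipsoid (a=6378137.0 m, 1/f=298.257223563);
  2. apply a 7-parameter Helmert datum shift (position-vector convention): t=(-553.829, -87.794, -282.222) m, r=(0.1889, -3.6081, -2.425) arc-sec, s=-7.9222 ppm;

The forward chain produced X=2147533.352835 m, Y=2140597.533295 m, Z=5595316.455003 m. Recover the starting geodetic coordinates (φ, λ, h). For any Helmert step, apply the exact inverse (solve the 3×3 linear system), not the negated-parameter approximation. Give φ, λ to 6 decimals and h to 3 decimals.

start: X=2147533.3528, Y=2140597.5333, Z=5595316.4550 m
→ Helmert⁻¹: X=2148176.9130, Y=2140732.6664, Z=5595603.4692
→ geod (Bowring, a=6378137.000): φ=61.70391400°, λ=44.90055200°, h=3014.7170 m

φ=61.703914°, λ=44.900552°, h=3014.717 m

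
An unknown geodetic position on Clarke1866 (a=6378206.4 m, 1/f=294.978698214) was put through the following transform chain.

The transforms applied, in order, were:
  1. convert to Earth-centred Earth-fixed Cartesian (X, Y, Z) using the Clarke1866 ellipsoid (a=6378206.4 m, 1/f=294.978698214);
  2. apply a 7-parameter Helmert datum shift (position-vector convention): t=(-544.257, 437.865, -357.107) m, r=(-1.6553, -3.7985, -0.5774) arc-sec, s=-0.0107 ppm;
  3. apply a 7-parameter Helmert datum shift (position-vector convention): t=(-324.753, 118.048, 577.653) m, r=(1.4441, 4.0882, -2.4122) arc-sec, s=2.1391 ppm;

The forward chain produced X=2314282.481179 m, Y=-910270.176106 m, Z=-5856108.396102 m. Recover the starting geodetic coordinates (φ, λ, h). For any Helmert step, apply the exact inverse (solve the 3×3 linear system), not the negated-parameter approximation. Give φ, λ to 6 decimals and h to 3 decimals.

φ=-67.122908°, λ=-21.474623°, h=2981.576 m

start: X=2314282.4812, Y=-910270.1761, Z=-5856108.3961 m
→ Helmert⁻¹: X=2314729.0090, Y=-910400.2100, Z=-5856621.2689
→ Helmert⁻¹: X=2315167.9925, Y=-910784.6063, Z=-5856314.1691
→ geod (Bowring, a=6378206.400): φ=-67.12290800°, λ=-21.47462300°, h=2981.5760 m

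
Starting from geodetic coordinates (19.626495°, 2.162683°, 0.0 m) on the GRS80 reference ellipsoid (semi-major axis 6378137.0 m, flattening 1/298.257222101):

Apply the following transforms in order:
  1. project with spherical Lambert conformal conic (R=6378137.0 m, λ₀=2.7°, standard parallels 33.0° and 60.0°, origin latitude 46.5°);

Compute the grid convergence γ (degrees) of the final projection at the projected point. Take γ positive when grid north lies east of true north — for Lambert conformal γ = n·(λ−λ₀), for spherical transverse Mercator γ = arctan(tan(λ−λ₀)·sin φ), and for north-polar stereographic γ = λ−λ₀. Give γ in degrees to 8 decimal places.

start: φ=19.626495°, λ=2.162683°, h=0.000 m
→ into lcc (λ₀=2.7°): φ=19.62649500°, λ−λ₀=-0.53731700°
convergence γ = -0.39350569°

-0.39350569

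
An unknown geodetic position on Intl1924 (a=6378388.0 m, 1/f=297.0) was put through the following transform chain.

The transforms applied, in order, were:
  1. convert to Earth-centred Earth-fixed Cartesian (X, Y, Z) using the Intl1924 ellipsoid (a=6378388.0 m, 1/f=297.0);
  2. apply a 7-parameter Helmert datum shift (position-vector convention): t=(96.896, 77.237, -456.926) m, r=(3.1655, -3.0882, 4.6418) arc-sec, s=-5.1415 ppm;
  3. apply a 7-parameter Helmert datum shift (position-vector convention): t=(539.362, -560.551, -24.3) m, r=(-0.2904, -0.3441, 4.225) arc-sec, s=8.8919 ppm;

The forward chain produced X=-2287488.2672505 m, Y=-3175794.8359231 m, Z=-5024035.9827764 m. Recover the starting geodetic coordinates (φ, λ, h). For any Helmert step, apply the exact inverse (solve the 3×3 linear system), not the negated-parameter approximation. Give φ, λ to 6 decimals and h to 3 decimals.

start: X=-2287488.2673, Y=-3175794.8359, Z=-5024035.9828 m
→ Helmert⁻¹: X=-2288080.7036, Y=-3175152.1104, Z=-5023967.6634
→ Helmert⁻¹: X=-2288336.0321, Y=-3175271.2699, Z=-5023453.5747
→ geod (Bowring, a=6378388.000): φ=-52.26386900°, λ=-125.77931900°, h=3196.8000 m

φ=-52.263869°, λ=-125.779319°, h=3196.800 m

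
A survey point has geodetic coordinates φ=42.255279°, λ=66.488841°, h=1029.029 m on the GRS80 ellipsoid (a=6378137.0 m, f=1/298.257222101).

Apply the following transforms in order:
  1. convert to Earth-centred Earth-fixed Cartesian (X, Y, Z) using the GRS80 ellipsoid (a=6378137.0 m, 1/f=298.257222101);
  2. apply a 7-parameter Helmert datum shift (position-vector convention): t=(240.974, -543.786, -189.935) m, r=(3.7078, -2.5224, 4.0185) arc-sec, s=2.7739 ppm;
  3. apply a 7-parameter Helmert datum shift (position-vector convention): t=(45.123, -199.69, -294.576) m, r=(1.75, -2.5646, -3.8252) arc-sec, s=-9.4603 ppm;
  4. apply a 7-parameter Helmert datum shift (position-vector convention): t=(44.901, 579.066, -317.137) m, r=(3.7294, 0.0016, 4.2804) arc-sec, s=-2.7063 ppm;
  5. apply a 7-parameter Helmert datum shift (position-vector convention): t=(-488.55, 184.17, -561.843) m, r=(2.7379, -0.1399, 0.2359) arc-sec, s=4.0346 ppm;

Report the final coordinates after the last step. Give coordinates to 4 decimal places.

start: φ=42.255279°, λ=66.488841°, h=1029.029 m
→ ECEF (a=6378137.000, f=1/298.257222101): X=1886425.3557, Y=4336171.6333, Z=4267325.5552
→ Helmert 7p (PV): X=1886534.8989, Y=4335599.9180, Z=4267248.4733
→ Helmert 7p (PV): X=1886589.5216, Y=4335288.0223, Z=4266973.7678
→ Helmert 7p (PV): X=1886539.3845, Y=4335817.3566, Z=4266723.4530
→ Helmert 7p (PV): X=1886050.5932, Y=4335964.5420, Z=4266237.6568

X=1886050.5932 m, Y=4335964.5420 m, Z=4266237.6568 m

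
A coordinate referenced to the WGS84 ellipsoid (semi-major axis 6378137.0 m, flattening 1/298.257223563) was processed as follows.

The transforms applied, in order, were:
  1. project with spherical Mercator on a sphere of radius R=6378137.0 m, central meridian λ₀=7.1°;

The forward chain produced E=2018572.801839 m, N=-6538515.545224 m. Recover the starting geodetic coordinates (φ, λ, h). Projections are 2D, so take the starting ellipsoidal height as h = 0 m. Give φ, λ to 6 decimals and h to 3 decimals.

start: E=2018572.8018, N=-6538515.5452 m
→ merc⁻¹: φ=-50.52966900°, λ=25.23314800°

φ=-50.529669°, λ=25.233148°, h=0.000 m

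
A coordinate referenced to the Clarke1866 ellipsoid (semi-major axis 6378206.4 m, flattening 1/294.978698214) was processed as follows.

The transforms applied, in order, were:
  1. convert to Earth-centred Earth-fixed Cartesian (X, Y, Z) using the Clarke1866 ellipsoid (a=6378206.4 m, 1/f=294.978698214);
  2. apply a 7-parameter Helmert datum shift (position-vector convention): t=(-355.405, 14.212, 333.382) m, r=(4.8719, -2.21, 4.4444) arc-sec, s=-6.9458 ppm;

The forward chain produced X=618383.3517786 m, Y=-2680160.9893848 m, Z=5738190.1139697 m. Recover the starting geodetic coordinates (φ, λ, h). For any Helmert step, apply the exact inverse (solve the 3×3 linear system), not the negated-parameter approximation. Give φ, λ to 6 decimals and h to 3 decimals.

φ=64.539908°, λ=-76.999929°, h=2547.453 m

start: X=618383.3518, Y=-2680160.9894, Z=5738190.1140 m
→ Helmert⁻¹: X=618746.7854, Y=-2680071.6213, Z=5737953.2591
→ geod (Bowring, a=6378206.400): φ=64.53990800°, λ=-76.99992900°, h=2547.4530 m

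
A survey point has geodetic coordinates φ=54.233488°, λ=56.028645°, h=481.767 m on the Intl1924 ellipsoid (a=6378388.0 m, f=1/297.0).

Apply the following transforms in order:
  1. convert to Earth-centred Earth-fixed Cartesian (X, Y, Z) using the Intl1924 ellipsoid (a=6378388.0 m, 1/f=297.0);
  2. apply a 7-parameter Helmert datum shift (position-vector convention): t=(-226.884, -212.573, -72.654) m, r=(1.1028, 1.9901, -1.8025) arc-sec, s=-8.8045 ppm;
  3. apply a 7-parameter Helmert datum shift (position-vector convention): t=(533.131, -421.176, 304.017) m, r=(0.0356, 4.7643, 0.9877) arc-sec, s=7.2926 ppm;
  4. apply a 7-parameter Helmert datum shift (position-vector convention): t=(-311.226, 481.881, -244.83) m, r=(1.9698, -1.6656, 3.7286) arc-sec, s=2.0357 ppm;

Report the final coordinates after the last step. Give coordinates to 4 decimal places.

X=2088023.0317 m, Y=3098645.9950 m, Z=5152456.3615 m

start: φ=54.233488°, λ=56.028645°, h=481.767 m
→ ECEF (a=6378388.000, f=1/297.0): X=2087943.5662, Y=3098844.3837, Z=5152471.9448
→ Helmert 7p (PV): X=2087775.0908, Y=3098558.7334, Z=5152350.3488
→ Helmert 7p (PV): X=2088427.6193, Y=3098169.2621, Z=5152644.2509
→ Helmert 7p (PV): X=2088023.0317, Y=3098645.9950, Z=5152456.3615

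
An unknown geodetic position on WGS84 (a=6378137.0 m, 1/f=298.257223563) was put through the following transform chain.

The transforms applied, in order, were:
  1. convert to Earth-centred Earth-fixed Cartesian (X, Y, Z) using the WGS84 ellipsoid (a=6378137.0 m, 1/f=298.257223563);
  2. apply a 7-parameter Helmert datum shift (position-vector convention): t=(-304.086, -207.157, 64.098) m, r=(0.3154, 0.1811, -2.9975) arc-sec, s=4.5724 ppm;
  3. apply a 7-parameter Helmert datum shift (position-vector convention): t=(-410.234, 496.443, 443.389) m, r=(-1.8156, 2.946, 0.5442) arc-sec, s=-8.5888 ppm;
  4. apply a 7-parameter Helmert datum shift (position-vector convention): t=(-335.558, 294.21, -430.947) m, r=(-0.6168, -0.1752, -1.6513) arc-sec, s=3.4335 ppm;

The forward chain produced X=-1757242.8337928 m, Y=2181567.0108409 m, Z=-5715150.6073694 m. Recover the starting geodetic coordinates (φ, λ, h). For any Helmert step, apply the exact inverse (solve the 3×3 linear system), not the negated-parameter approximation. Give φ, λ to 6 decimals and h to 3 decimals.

φ=-64.049288°, λ=128.841138°, h=3460.727 m

start: X=-1757242.8338, Y=2181567.0108, Z=-5715150.6074 m
→ Helmert⁻¹: X=-1756923.5601, Y=2181268.3348, Z=-5714692.0239
→ Helmert⁻¹: X=-1756441.0309, Y=2180845.5630, Z=-5715190.3896
→ Helmert⁻¹: X=-1756155.5923, Y=2181008.4873, Z=-5715233.2322
→ geod (Bowring, a=6378137.000): φ=-64.04928800°, λ=128.84113800°, h=3460.7270 m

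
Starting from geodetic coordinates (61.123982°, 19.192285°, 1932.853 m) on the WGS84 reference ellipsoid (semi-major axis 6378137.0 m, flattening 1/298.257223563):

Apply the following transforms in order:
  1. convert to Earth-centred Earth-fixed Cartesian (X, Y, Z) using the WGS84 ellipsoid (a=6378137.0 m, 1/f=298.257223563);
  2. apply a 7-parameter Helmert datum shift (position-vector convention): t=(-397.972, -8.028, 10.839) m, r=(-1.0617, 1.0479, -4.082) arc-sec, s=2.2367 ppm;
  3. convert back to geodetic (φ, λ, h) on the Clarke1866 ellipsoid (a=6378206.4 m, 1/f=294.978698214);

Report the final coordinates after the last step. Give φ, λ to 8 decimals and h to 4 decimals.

φ=61.12843986°, λ=19.19376664°, h=1886.5874 m

start: φ=61.123982°, λ=19.192285°, h=1932.853 m
→ ECEF (a=6378137.000, f=1/298.257223563): X=2917290.0100, Y=1015467.4307, Z=5563719.8700
→ Helmert 7p (PV): X=2916946.9251, Y=1015432.5784, Z=5563723.1055
→ geod (Bowring, a=6378206.400): φ=61.12843986°, λ=19.19376664°, h=1886.5874 m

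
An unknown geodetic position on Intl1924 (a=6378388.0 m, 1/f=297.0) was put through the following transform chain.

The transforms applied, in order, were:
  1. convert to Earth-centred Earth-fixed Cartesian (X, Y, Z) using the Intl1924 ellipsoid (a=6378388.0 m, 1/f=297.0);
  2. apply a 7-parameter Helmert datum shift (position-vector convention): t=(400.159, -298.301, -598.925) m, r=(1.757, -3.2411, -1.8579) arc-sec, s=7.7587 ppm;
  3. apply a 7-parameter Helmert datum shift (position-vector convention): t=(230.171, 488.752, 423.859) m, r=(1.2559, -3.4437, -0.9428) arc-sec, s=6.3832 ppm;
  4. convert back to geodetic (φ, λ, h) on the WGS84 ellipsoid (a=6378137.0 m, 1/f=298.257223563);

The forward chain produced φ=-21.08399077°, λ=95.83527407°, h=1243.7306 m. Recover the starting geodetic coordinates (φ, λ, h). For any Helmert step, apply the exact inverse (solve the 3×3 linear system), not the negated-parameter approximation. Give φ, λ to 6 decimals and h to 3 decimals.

φ=-21.084124°, λ=95.843012°, h=734.578 m

start: φ=-21.083991°, λ=95.835274°, h=1243.731 m
→ ECEF (a=6378137.000, f=1/298.257223563): X=-605426.0397, Y=5924030.3292, Z=-2280521.5899
→ Helmert⁻¹: X=-605717.5017, Y=5923487.1094, Z=-2280956.8433
→ Helmert⁻¹: X=-606202.1474, Y=5923714.5650, Z=-2280381.1597
→ geod (Bowring, a=6378388.000): φ=-21.08412400°, λ=95.84301200°, h=734.5780 m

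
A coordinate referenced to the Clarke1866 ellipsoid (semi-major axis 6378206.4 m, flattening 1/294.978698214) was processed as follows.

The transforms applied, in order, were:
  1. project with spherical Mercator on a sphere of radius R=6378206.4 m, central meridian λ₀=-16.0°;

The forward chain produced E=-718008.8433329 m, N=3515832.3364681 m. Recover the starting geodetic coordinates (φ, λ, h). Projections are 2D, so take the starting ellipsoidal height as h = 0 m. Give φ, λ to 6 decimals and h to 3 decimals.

start: E=-718008.8433, N=3515832.3365 m
→ merc⁻¹: φ=30.09521000°, λ=-22.44991300°

φ=30.095210°, λ=-22.449913°, h=0.000 m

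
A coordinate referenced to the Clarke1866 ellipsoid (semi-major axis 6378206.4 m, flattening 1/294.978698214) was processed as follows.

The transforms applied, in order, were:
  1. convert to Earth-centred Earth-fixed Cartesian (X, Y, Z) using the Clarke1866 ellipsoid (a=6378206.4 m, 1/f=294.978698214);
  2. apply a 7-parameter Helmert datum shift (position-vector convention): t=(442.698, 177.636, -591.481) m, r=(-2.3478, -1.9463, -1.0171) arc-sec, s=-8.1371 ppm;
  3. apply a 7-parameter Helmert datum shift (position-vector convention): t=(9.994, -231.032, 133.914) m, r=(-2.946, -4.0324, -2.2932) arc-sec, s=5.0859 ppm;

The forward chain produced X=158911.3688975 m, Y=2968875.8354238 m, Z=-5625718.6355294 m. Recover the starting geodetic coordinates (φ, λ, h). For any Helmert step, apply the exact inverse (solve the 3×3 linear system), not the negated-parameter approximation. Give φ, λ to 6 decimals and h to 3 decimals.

start: X=158911.3689, Y=2968875.8354, Z=-5625718.6355 m
→ Helmert⁻¹: X=158757.5742, Y=2969173.8828, Z=-5625784.6332
→ Helmert⁻¹: X=158248.4447, Y=2969085.2151, Z=-5625206.6231
→ geod (Bowring, a=6378206.400): φ=-62.30096600°, λ=86.94909500°, h=1374.4890 m

φ=-62.300966°, λ=86.949095°, h=1374.489 m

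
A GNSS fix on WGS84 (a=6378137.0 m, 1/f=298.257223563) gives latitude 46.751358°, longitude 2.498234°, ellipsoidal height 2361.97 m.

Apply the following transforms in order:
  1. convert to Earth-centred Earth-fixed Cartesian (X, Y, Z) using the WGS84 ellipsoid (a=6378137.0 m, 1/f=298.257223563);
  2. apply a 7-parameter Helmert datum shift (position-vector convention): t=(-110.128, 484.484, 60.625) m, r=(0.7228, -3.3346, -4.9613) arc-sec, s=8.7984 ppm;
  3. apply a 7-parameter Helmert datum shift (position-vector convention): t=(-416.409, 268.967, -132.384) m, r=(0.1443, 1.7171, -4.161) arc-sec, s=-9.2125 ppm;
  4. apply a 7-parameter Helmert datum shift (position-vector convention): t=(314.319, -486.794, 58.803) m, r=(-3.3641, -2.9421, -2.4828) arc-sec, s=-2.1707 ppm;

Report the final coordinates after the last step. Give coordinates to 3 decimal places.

start: φ=46.751358°, λ=2.498234°, h=2361.970 m
→ ECEF (a=6378137.000, f=1/298.257223563): X=4375318.1225, Y=190895.3996, Z=4624590.2031
→ Helmert 7p (PV): X=4375176.3174, Y=191260.1166, Z=4624762.9207
→ Helmert 7p (PV): X=4374761.9600, Y=191435.8262, Z=4624551.6430
→ Helmert 7p (PV): X=4375003.1239, Y=190971.3825, Z=4624659.6854

X=4375003.124 m, Y=190971.382 m, Z=4624659.685 m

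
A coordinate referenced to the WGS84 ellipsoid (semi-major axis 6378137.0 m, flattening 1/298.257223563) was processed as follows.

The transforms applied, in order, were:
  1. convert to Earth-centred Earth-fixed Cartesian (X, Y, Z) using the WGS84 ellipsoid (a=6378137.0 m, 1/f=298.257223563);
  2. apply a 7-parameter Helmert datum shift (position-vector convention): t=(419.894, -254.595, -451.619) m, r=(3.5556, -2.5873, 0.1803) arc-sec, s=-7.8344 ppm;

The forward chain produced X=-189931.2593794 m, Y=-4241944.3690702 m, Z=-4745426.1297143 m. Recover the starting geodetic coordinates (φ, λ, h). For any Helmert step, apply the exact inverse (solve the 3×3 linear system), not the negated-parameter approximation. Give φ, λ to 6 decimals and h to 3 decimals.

start: X=-189931.2594, Y=-4241944.3691, Z=-4745426.1297 m
→ Helmert⁻¹: X=-190415.8710, Y=-4241804.6324, Z=-4744936.1762
→ geod (Bowring, a=6378137.000): φ=-48.36689500°, λ=-92.57029900°, h=1149.2000 m

φ=-48.366895°, λ=-92.570299°, h=1149.200 m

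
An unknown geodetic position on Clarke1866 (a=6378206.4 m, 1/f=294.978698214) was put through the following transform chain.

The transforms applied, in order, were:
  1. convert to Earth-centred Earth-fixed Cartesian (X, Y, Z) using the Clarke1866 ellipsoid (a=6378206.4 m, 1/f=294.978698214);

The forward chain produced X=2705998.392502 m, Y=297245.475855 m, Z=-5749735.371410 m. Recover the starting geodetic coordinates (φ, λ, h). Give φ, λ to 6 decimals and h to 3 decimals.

φ=-64.814425°, λ=6.268630°, h=1095.537 m

start: X=2705998.3925, Y=297245.4759, Z=-5749735.3714 m
→ geod (Bowring, a=6378206.400): φ=-64.81442500°, λ=6.26863000°, h=1095.5370 m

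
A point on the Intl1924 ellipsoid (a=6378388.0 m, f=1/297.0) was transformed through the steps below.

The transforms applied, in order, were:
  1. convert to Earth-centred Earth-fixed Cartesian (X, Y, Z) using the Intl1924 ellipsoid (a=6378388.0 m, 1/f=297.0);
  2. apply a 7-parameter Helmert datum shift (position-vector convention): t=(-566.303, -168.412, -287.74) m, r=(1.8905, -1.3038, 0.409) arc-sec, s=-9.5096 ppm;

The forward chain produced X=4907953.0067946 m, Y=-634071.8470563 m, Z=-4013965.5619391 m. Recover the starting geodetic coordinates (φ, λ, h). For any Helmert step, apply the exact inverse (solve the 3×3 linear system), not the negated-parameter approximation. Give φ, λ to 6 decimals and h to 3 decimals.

φ=-39.230150°, λ=-7.359223°, h=2424.774 m

start: X=4907953.0068, Y=-634071.8471, Z=-4013965.5619 m
→ Helmert⁻¹: X=4908539.3604, Y=-633955.9839, Z=-4013741.2072
→ geod (Bowring, a=6378388.000): φ=-39.23015000°, λ=-7.35922300°, h=2424.7740 m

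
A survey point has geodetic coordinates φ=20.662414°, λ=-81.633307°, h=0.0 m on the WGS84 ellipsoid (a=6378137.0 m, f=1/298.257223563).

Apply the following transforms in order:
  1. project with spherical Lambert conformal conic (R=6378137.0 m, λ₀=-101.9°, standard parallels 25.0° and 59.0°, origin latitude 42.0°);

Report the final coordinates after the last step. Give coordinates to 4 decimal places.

start: φ=20.662414°, λ=-81.633307°, h=0.000 m
→ lcc (R=6378137.0, λ₀=-101.9°): E=2141352.4694, N=-2068174.5947

E=2141352.4694 m, N=-2068174.5947 m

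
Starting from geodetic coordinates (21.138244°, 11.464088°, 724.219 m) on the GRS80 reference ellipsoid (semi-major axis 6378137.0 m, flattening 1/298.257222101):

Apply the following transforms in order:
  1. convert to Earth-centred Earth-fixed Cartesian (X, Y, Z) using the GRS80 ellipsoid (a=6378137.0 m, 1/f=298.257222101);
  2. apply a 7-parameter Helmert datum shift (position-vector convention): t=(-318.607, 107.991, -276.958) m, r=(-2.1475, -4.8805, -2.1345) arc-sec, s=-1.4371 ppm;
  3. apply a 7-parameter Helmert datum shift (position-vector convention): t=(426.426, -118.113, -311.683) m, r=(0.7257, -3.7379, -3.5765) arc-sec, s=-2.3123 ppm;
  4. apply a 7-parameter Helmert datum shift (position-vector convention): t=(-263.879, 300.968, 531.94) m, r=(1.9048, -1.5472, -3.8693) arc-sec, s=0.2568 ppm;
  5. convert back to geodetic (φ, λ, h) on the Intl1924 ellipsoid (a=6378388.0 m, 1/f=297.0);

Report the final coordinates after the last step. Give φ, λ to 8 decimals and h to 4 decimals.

start: φ=21.138244°, λ=11.464088°, h=724.219 m
→ ECEF (a=6378137.000, f=1/298.257222101): X=5833487.9347, Y=1183029.3442, Z=2285939.0206
→ Helmert 7p (PV): X=5833119.0985, Y=1183099.0679, Z=2285784.4884
→ Helmert 7p (PV): X=5833511.1282, Y=1182869.0348, Z=2285577.3891
→ Helmert 7p (PV): X=5833253.7923, Y=1183039.7697, Z=2286164.5969
→ geod (Bowring, a=6378388.000): φ=21.14143848°, λ=11.46463433°, h=354.3258 m

φ=21.14143848°, λ=11.46463433°, h=354.3258 m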